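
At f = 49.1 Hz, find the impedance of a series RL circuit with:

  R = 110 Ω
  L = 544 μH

Step 1 — Angular frequency: ω = 2π·f = 2π·49.1 = 308.5 rad/s.
Step 2 — Component impedances:
  R: Z = R = 110 Ω
  L: Z = jωL = j·308.5·0.000544 = 0 + j0.1678 Ω
Step 3 — Series combination: Z_total = R + L = 110 + j0.1678 Ω = 110∠0.1° Ω.

Z = 110 + j0.1678 Ω = 110∠0.1° Ω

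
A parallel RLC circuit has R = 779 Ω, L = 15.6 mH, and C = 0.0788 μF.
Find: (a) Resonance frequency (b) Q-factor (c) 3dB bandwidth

Step 1 — Resonance: ω₀ = 1/√(LC) = 1/√(0.0156·7.88e-08) = 2.852e+04 rad/s.
Step 2 — f₀ = ω₀/(2π) = 4539 Hz.
Step 3 — Parallel Q: Q = R/(ω₀L) = 779/(2.852e+04·0.0156) = 1.751.
Step 4 — Bandwidth: Δω = ω₀/Q = 1.629e+04 rad/s; BW = Δω/(2π) = 2593 Hz.

(a) f₀ = 4539 Hz  (b) Q = 1.751  (c) BW = 2593 Hz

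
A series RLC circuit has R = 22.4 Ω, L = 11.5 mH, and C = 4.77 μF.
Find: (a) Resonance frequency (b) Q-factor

Step 1 — Resonance condition Im(Z)=0 gives ω₀ = 1/√(LC).
Step 2 — ω₀ = 1/√(0.0115·4.77e-06) = 4270 rad/s.
Step 3 — f₀ = ω₀/(2π) = 679.5 Hz.
Step 4 — Series Q: Q = ω₀L/R = 4270·0.0115/22.4 = 2.192.

(a) f₀ = 679.5 Hz  (b) Q = 2.192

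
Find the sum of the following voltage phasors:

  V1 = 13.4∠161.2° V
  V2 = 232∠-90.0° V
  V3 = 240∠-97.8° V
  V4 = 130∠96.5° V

Step 1 — Convert each phasor to rectangular form:
  V1 = 13.4·(cos(161.2°) + j·sin(161.2°)) = -12.69 + j4.318 V
  V2 = 232·(cos(-90.0°) + j·sin(-90.0°)) = 0 - j232 V
  V3 = 240·(cos(-97.8°) + j·sin(-97.8°)) = -32.57 - j237.8 V
  V4 = 130·(cos(96.5°) + j·sin(96.5°)) = -14.72 + j129.2 V
Step 2 — Sum components: V_total = -59.97 - j336.3 V.
Step 3 — Convert to polar: |V_total| = 341.6 V, ∠V_total = -100.1°.

V_total = 341.6∠-100.1° V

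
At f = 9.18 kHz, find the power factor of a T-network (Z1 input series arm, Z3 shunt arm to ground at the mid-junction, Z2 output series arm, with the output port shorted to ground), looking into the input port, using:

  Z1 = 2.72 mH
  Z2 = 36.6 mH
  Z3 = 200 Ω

Step 1 — Angular frequency: ω = 2π·f = 2π·9180 = 5.768e+04 rad/s.
Step 2 — Component impedances:
  Z1: Z = jωL = j·5.768e+04·0.00272 = 0 + j156.9 Ω
  Z2: Z = jωL = j·5.768e+04·0.0366 = 0 + j2111 Ω
  Z3: Z = R = 200 Ω
Step 3 — With the output port shorted to ground, the output series arm Z2 runs from the junction to ground; the shunt arm Z3 also runs from the junction to ground. They appear in parallel: Z3 || Z2 = 198.2 + j18.78 Ω.
Step 4 — Series with input arm Z1: Z_in = Z1 + (Z3 || Z2) = 198.2 + j175.7 Ω = 264.9∠41.5° Ω.
Step 5 — Power factor: PF = cos(φ) = Re(Z)/|Z| = 198.22/264.86 = 0.7484.
Step 6 — Type: Im(Z) = 175.7 ⇒ lagging (phase φ = 41.5°).

PF = 0.7484 (lagging, φ = 41.5°)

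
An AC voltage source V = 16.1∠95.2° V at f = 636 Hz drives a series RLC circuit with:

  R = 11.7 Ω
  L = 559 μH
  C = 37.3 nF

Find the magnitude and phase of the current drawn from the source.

Step 1 — Angular frequency: ω = 2π·f = 2π·636 = 3996 rad/s.
Step 2 — Component impedances:
  R: Z = R = 11.7 Ω
  L: Z = jωL = j·3996·0.000559 = 0 + j2.234 Ω
  C: Z = 1/(jωC) = -j/(ω·C) = 0 - j6709 Ω
Step 3 — Series combination: Z_total = R + L + C = 11.7 - j6707 Ω = 6707∠-89.9° Ω.
Step 4 — Source phasor: V = 16.1∠95.2° V = -1.459 + j16.03 V.
Step 5 — Ohm's law: I = V / Z_total = (-1.459 + j16.03) / (11.7 - j6707) = -0.002391 - j0.0002134 A.
Step 6 — Convert to polar: |I| = 0.002401 A, ∠I = -174.9°.

I = 0.002401∠-174.9° A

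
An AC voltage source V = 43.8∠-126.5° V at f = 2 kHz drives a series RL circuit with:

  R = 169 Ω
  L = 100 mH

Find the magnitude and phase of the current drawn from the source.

Step 1 — Angular frequency: ω = 2π·f = 2π·2000 = 1.257e+04 rad/s.
Step 2 — Component impedances:
  R: Z = R = 169 Ω
  L: Z = jωL = j·1.257e+04·0.1 = 0 + j1257 Ω
Step 3 — Series combination: Z_total = R + L = 169 + j1257 Ω = 1268∠82.3° Ω.
Step 4 — Source phasor: V = 43.8∠-126.5° V = -26.05 - j35.21 V.
Step 5 — Ohm's law: I = V / Z_total = (-26.05 - j35.21) / (169 + j1257) = -0.03026 + j0.01666 A.
Step 6 — Convert to polar: |I| = 0.03454 A, ∠I = 151.2°.

I = 0.03454∠151.2° A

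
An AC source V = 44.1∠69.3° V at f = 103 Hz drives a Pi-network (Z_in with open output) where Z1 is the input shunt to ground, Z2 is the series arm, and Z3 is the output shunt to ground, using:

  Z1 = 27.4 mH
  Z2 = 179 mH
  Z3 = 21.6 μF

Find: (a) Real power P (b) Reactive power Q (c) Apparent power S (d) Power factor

Step 1 — Angular frequency: ω = 2π·f = 2π·103 = 647.2 rad/s.
Step 2 — Component impedances:
  Z1: Z = jωL = j·647.2·0.0274 = 0 + j17.73 Ω
  Z2: Z = jωL = j·647.2·0.179 = 0 + j115.8 Ω
  Z3: Z = 1/(jωC) = -j/(ω·C) = 0 - j71.54 Ω
Step 3 — With open output, the series arm Z2 and the output shunt Z3 appear in series to ground: Z2 + Z3 = 0 + j44.31 Ω.
Step 4 — Parallel with input shunt Z1: Z_in = Z1 || (Z2 + Z3) = 0 + j12.66 Ω = 12.66∠90.0° Ω.
Step 5 — Source phasor: V = 44.1∠69.3° V = 15.59 + j41.25 V.
Step 6 — Current: I = V / Z = 3.258 - j1.231 A = 3.482∠-20.7° A.
Step 7 — Complex power: S = V·I* = 0 + j153.6 VA.
Step 8 — Real power: P = Re(S) = 0 W.
Step 9 — Reactive power: Q = Im(S) = 153.6 VAR.
Step 10 — Apparent power: |S| = 153.6 VA.
Step 11 — Power factor: PF = P/|S| = 0 (lagging).

(a) P = 0 W  (b) Q = 153.6 VAR  (c) S = 153.6 VA  (d) PF = 0 (lagging)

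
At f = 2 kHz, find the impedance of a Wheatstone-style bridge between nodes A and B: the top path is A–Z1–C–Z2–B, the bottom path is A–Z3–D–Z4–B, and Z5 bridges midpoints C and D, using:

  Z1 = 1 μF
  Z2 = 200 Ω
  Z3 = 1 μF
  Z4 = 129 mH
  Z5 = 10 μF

Step 1 — Angular frequency: ω = 2π·f = 2π·2000 = 1.257e+04 rad/s.
Step 2 — Component impedances:
  Z1: Z = 1/(jωC) = -j/(ω·C) = 0 - j79.58 Ω
  Z2: Z = R = 200 Ω
  Z3: Z = 1/(jωC) = -j/(ω·C) = 0 - j79.58 Ω
  Z4: Z = jωL = j·1.257e+04·0.129 = 0 + j1621 Ω
  Z5: Z = 1/(jωC) = -j/(ω·C) = 0 - j7.958 Ω
Step 3 — Bridge requires nodal analysis (the Z5 bridge couples midpoints C and D, so the two paths cannot be reduced to a simple series/parallel combination). Setting node B to ground and injecting 1 A at node A, the 3-node admittance system at A, C, D solves to V_A = Z_AB = 197.9 - j17.16 Ω = 198.6∠-5.0° Ω.

Z = 197.9 - j17.16 Ω = 198.6∠-5.0° Ω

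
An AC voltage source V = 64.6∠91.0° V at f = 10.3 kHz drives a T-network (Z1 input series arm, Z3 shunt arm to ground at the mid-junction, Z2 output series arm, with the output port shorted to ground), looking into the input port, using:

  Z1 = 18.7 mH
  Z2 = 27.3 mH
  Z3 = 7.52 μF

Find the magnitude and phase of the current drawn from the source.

Step 1 — Angular frequency: ω = 2π·f = 2π·1.03e+04 = 6.472e+04 rad/s.
Step 2 — Component impedances:
  Z1: Z = jωL = j·6.472e+04·0.0187 = 0 + j1210 Ω
  Z2: Z = jωL = j·6.472e+04·0.0273 = 0 + j1767 Ω
  Z3: Z = 1/(jωC) = -j/(ω·C) = 0 - j2.055 Ω
Step 3 — With the output port shorted to ground, the output series arm Z2 runs from the junction to ground; the shunt arm Z3 also runs from the junction to ground. They appear in parallel: Z3 || Z2 = 0 - j2.057 Ω.
Step 4 — Series with input arm Z1: Z_in = Z1 + (Z3 || Z2) = 0 + j1208 Ω = 1208∠90.0° Ω.
Step 5 — Source phasor: V = 64.6∠91.0° V = -1.127 + j64.59 V.
Step 6 — Ohm's law: I = V / Z_total = (-1.127 + j64.59) / (0 + j1208) = 0.05346 + j0.0009332 A.
Step 7 — Convert to polar: |I| = 0.05347 A, ∠I = 1.0°.

I = 0.05347∠1.0° A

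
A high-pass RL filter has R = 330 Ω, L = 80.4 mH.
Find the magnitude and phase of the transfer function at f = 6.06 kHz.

Step 1 — Angular frequency: ω = 2π·6060 = 3.808e+04 rad/s.
Step 2 — Transfer function: H(jω) = jωL/(R + jωL).
Step 3 — Numerator jωL = j·3061; denominator R + jωL = 330 + j3061.
Step 4 — H = 0.9885 + j0.1066.
Step 5 — Magnitude: |H| = 0.9942 (-0.1 dB); phase: φ = 6.2°.

|H| = 0.9942 (-0.1 dB), φ = 6.2°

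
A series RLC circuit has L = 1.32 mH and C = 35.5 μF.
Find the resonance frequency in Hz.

Step 1 — Resonance condition Im(Z)=0 gives ω₀ = 1/√(LC).
Step 2 — ω₀ = 1/√(0.00132·3.55e-05) = 4620 rad/s.
Step 3 — f₀ = ω₀/(2π) = 735.2 Hz.

f₀ = 735.2 Hz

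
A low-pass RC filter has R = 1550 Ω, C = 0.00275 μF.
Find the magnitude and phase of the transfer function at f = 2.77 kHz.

Step 1 — Angular frequency: ω = 2π·2770 = 1.74e+04 rad/s.
Step 2 — Transfer function: H(jω) = 1/(1 + jωRC).
Step 3 — Denominator: 1 + jωRC = 1 + j·1.74e+04·1550·2.75e-09 = 1 + j0.07419.
Step 4 — H = 0.9945 - j0.07378.
Step 5 — Magnitude: |H| = 0.9973 (-0.0 dB); phase: φ = -4.2°.

|H| = 0.9973 (-0.0 dB), φ = -4.2°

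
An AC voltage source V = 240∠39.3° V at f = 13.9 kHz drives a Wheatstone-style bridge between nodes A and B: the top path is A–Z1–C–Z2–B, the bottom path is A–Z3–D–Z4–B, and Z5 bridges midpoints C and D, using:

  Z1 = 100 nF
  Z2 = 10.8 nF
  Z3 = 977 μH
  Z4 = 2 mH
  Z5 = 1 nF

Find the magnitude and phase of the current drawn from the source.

Step 1 — Angular frequency: ω = 2π·f = 2π·1.39e+04 = 8.734e+04 rad/s.
Step 2 — Component impedances:
  Z1: Z = 1/(jωC) = -j/(ω·C) = 0 - j114.5 Ω
  Z2: Z = 1/(jωC) = -j/(ω·C) = 0 - j1060 Ω
  Z3: Z = jωL = j·8.734e+04·0.000977 = 0 + j85.33 Ω
  Z4: Z = jωL = j·8.734e+04·0.002 = 0 + j174.7 Ω
  Z5: Z = 1/(jωC) = -j/(ω·C) = 0 - j1.145e+04 Ω
Step 3 — Bridge requires nodal analysis (the Z5 bridge couples midpoints C and D, so the two paths cannot be reduced to a simple series/parallel combination). Setting node B to ground and injecting 1 A at node A, the 3-node admittance system at A, C, D solves to V_A = Z_AB = 0 + j334.4 Ω = 334.4∠90.0° Ω.
Step 4 — Source phasor: V = 240∠39.3° V = 185.7 + j152 V.
Step 5 — Ohm's law: I = V / Z_total = (185.7 + j152) / (0 + j334.4) = 0.4545 - j0.5554 A.
Step 6 — Convert to polar: |I| = 0.7177 A, ∠I = -50.7°.

I = 0.7177∠-50.7° A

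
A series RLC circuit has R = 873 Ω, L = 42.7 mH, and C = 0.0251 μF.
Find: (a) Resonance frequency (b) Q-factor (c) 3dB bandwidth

Step 1 — Resonance: ω₀ = 1/√(LC) = 1/√(0.0427·2.51e-08) = 3.055e+04 rad/s.
Step 2 — f₀ = ω₀/(2π) = 4861 Hz.
Step 3 — Series Q: Q = ω₀L/R = 3.055e+04·0.0427/873 = 1.494.
Step 4 — Bandwidth: Δω = ω₀/Q = 2.044e+04 rad/s; BW = Δω/(2π) = 3254 Hz.

(a) f₀ = 4861 Hz  (b) Q = 1.494  (c) BW = 3254 Hz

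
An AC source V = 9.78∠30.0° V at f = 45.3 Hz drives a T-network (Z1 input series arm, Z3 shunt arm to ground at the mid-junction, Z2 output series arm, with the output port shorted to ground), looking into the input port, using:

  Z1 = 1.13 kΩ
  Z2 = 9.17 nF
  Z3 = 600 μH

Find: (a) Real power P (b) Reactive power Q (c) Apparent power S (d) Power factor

Step 1 — Angular frequency: ω = 2π·f = 2π·45.3 = 284.6 rad/s.
Step 2 — Component impedances:
  Z1: Z = R = 1130 Ω
  Z2: Z = 1/(jωC) = -j/(ω·C) = 0 - j3.831e+05 Ω
  Z3: Z = jωL = j·284.6·0.0006 = 0 + j0.1708 Ω
Step 3 — With the output port shorted to ground, the output series arm Z2 runs from the junction to ground; the shunt arm Z3 also runs from the junction to ground. They appear in parallel: Z3 || Z2 = 0 + j0.1708 Ω.
Step 4 — Series with input arm Z1: Z_in = Z1 + (Z3 || Z2) = 1130 + j0.1708 Ω = 1130∠0.0° Ω.
Step 5 — Source phasor: V = 9.78∠30.0° V = 8.47 + j4.89 V.
Step 6 — Current: I = V / Z = 0.007496 + j0.004326 A = 0.008655∠30.0° A.
Step 7 — Complex power: S = V·I* = 0.08464 + j1.279e-05 VA.
Step 8 — Real power: P = Re(S) = 0.08464 W.
Step 9 — Reactive power: Q = Im(S) = 1.279e-05 VAR.
Step 10 — Apparent power: |S| = 0.08464 VA.
Step 11 — Power factor: PF = P/|S| = 1 (lagging).

(a) P = 0.08464 W  (b) Q = 1.279e-05 VAR  (c) S = 0.08464 VA  (d) PF = 1 (lagging)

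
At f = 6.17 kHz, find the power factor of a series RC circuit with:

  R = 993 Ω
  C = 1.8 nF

Step 1 — Angular frequency: ω = 2π·f = 2π·6170 = 3.877e+04 rad/s.
Step 2 — Component impedances:
  R: Z = R = 993 Ω
  C: Z = 1/(jωC) = -j/(ω·C) = 0 - j1.433e+04 Ω
Step 3 — Series combination: Z_total = R + C = 993 - j1.433e+04 Ω = 1.436e+04∠-86.0° Ω.
Step 4 — Power factor: PF = cos(φ) = Re(Z)/|Z| = 993/14365 = 0.06913.
Step 5 — Type: Im(Z) = -1.433e+04 ⇒ leading (phase φ = -86.0°).

PF = 0.06913 (leading, φ = -86.0°)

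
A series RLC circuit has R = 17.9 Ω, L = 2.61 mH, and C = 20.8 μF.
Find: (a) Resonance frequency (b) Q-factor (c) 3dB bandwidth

Step 1 — Resonance: ω₀ = 1/√(LC) = 1/√(0.00261·2.08e-05) = 4292 rad/s.
Step 2 — f₀ = ω₀/(2π) = 683.1 Hz.
Step 3 — Series Q: Q = ω₀L/R = 4292·0.00261/17.9 = 0.6258.
Step 4 — Bandwidth: Δω = ω₀/Q = 6858 rad/s; BW = Δω/(2π) = 1092 Hz.

(a) f₀ = 683.1 Hz  (b) Q = 0.6258  (c) BW = 1092 Hz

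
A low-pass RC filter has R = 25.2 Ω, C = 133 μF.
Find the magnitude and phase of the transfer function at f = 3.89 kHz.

Step 1 — Angular frequency: ω = 2π·3890 = 2.444e+04 rad/s.
Step 2 — Transfer function: H(jω) = 1/(1 + jωRC).
Step 3 — Denominator: 1 + jωRC = 1 + j·2.444e+04·25.2·0.000133 = 1 + j81.92.
Step 4 — H = 0.000149 - j0.01221.
Step 5 — Magnitude: |H| = 0.01221 (-38.3 dB); phase: φ = -89.3°.

|H| = 0.01221 (-38.3 dB), φ = -89.3°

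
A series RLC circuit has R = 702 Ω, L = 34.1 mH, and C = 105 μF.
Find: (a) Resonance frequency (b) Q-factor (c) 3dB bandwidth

Step 1 — Resonance: ω₀ = 1/√(LC) = 1/√(0.0341·0.000105) = 528.5 rad/s.
Step 2 — f₀ = ω₀/(2π) = 84.11 Hz.
Step 3 — Series Q: Q = ω₀L/R = 528.5·0.0341/702 = 0.02567.
Step 4 — Bandwidth: Δω = ω₀/Q = 2.059e+04 rad/s; BW = Δω/(2π) = 3276 Hz.

(a) f₀ = 84.11 Hz  (b) Q = 0.02567  (c) BW = 3276 Hz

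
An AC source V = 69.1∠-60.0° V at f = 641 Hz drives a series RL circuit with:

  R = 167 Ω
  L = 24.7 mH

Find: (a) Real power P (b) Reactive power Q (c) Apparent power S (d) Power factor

Step 1 — Angular frequency: ω = 2π·f = 2π·641 = 4028 rad/s.
Step 2 — Component impedances:
  R: Z = R = 167 Ω
  L: Z = jωL = j·4028·0.0247 = 0 + j99.48 Ω
Step 3 — Series combination: Z_total = R + L = 167 + j99.48 Ω = 194.4∠30.8° Ω.
Step 4 — Source phasor: V = 69.1∠-60.0° V = 34.55 - j59.84 V.
Step 5 — Current: I = V / Z = -0.00485 - j0.3554 A = 0.3555∠-90.8° A.
Step 6 — Complex power: S = V·I* = 21.1 + j12.57 VA.
Step 7 — Real power: P = Re(S) = 21.1 W.
Step 8 — Reactive power: Q = Im(S) = 12.57 VAR.
Step 9 — Apparent power: |S| = 24.56 VA.
Step 10 — Power factor: PF = P/|S| = 0.8591 (lagging).

(a) P = 21.1 W  (b) Q = 12.57 VAR  (c) S = 24.56 VA  (d) PF = 0.8591 (lagging)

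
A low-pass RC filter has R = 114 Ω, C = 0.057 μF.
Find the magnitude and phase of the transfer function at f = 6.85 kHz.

Step 1 — Angular frequency: ω = 2π·6850 = 4.304e+04 rad/s.
Step 2 — Transfer function: H(jω) = 1/(1 + jωRC).
Step 3 — Denominator: 1 + jωRC = 1 + j·4.304e+04·114·5.7e-08 = 1 + j0.2797.
Step 4 — H = 0.9275 - j0.2594.
Step 5 — Magnitude: |H| = 0.963 (-0.3 dB); phase: φ = -15.6°.

|H| = 0.963 (-0.3 dB), φ = -15.6°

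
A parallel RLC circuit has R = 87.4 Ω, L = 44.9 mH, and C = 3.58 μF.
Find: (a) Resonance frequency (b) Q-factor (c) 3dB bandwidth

Step 1 — Resonance: ω₀ = 1/√(LC) = 1/√(0.0449·3.58e-06) = 2494 rad/s.
Step 2 — f₀ = ω₀/(2π) = 397 Hz.
Step 3 — Parallel Q: Q = R/(ω₀L) = 87.4/(2494·0.0449) = 0.7804.
Step 4 — Bandwidth: Δω = ω₀/Q = 3196 rad/s; BW = Δω/(2π) = 508.7 Hz.

(a) f₀ = 397 Hz  (b) Q = 0.7804  (c) BW = 508.7 Hz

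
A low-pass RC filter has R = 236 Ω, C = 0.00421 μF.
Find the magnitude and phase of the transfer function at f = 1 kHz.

Step 1 — Angular frequency: ω = 2π·1000 = 6283 rad/s.
Step 2 — Transfer function: H(jω) = 1/(1 + jωRC).
Step 3 — Denominator: 1 + jωRC = 1 + j·6283·236·4.21e-09 = 1 + j0.006243.
Step 4 — H = 1 - j0.006242.
Step 5 — Magnitude: |H| = 1 (-0.0 dB); phase: φ = -0.4°.

|H| = 1 (-0.0 dB), φ = -0.4°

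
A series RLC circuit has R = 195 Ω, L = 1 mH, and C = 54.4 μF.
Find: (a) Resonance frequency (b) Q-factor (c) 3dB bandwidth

Step 1 — Resonance condition Im(Z)=0 gives ω₀ = 1/√(LC).
Step 2 — ω₀ = 1/√(0.001·5.44e-05) = 4287 rad/s.
Step 3 — f₀ = ω₀/(2π) = 682.4 Hz.
Step 4 — Series Q: Q = ω₀L/R = 4287·0.001/195 = 0.02199.
Step 5 — 3dB bandwidth: Δω = ω₀/Q = 1.95e+05 rad/s; BW = Δω/(2π) = 3.104e+04 Hz.

(a) f₀ = 682.4 Hz  (b) Q = 0.02199  (c) BW = 3.104e+04 Hz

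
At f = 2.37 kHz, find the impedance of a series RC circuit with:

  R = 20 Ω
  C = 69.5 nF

Step 1 — Angular frequency: ω = 2π·f = 2π·2370 = 1.489e+04 rad/s.
Step 2 — Component impedances:
  R: Z = R = 20 Ω
  C: Z = 1/(jωC) = -j/(ω·C) = 0 - j966.2 Ω
Step 3 — Series combination: Z_total = R + C = 20 - j966.2 Ω = 966.5∠-88.8° Ω.

Z = 20 - j966.2 Ω = 966.5∠-88.8° Ω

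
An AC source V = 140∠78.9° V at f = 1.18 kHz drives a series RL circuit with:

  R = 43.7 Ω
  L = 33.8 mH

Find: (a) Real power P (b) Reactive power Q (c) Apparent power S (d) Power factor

Step 1 — Angular frequency: ω = 2π·f = 2π·1180 = 7414 rad/s.
Step 2 — Component impedances:
  R: Z = R = 43.7 Ω
  L: Z = jωL = j·7414·0.0338 = 0 + j250.6 Ω
Step 3 — Series combination: Z_total = R + L = 43.7 + j250.6 Ω = 254.4∠80.1° Ω.
Step 4 — Source phasor: V = 140∠78.9° V = 26.95 + j137.4 V.
Step 5 — Current: I = V / Z = 0.5502 - j0.0116 A = 0.5504∠-1.2° A.
Step 6 — Complex power: S = V·I* = 13.24 + j75.9 VA.
Step 7 — Real power: P = Re(S) = 13.24 W.
Step 8 — Reactive power: Q = Im(S) = 75.9 VAR.
Step 9 — Apparent power: |S| = 77.05 VA.
Step 10 — Power factor: PF = P/|S| = 0.1718 (lagging).

(a) P = 13.24 W  (b) Q = 75.9 VAR  (c) S = 77.05 VA  (d) PF = 0.1718 (lagging)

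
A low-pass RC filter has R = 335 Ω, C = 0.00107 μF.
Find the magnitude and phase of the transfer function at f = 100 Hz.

Step 1 — Angular frequency: ω = 2π·100 = 628.3 rad/s.
Step 2 — Transfer function: H(jω) = 1/(1 + jωRC).
Step 3 — Denominator: 1 + jωRC = 1 + j·628.3·335·1.07e-09 = 1 + j0.0002252.
Step 4 — H = 1 - j0.0002252.
Step 5 — Magnitude: |H| = 1 (-0.0 dB); phase: φ = -0.0°.

|H| = 1 (-0.0 dB), φ = -0.0°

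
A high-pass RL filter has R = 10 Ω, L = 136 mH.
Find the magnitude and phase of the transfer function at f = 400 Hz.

Step 1 — Angular frequency: ω = 2π·400 = 2513 rad/s.
Step 2 — Transfer function: H(jω) = jωL/(R + jωL).
Step 3 — Numerator jωL = j·341.8; denominator R + jωL = 10 + j341.8.
Step 4 — H = 0.9991 + j0.02923.
Step 5 — Magnitude: |H| = 0.9996 (-0.0 dB); phase: φ = 1.7°.

|H| = 0.9996 (-0.0 dB), φ = 1.7°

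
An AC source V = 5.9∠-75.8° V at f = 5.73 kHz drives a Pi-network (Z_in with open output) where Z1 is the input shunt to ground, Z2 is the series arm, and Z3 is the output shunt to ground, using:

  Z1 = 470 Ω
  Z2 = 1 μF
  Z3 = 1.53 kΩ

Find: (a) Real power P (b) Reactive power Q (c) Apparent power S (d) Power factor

Step 1 — Angular frequency: ω = 2π·f = 2π·5730 = 3.6e+04 rad/s.
Step 2 — Component impedances:
  Z1: Z = R = 470 Ω
  Z2: Z = 1/(jωC) = -j/(ω·C) = 0 - j27.78 Ω
  Z3: Z = R = 1530 Ω
Step 3 — With open output, the series arm Z2 and the output shunt Z3 appear in series to ground: Z2 + Z3 = 1530 - j27.78 Ω.
Step 4 — Parallel with input shunt Z1: Z_in = Z1 || (Z2 + Z3) = 359.6 - j1.534 Ω = 359.6∠-0.2° Ω.
Step 5 — Source phasor: V = 5.9∠-75.8° V = 1.447 - j5.72 V.
Step 6 — Current: I = V / Z = 0.004093 - j0.01589 A = 0.01641∠-75.6° A.
Step 7 — Complex power: S = V·I* = 0.09681 - j0.0004129 VA.
Step 8 — Real power: P = Re(S) = 0.09681 W.
Step 9 — Reactive power: Q = Im(S) = -0.0004129 VAR.
Step 10 — Apparent power: |S| = 0.09681 VA.
Step 11 — Power factor: PF = P/|S| = 1 (leading).

(a) P = 0.09681 W  (b) Q = -0.0004129 VAR  (c) S = 0.09681 VA  (d) PF = 1 (leading)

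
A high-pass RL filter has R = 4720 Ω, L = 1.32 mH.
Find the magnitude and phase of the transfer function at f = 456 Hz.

Step 1 — Angular frequency: ω = 2π·456 = 2865 rad/s.
Step 2 — Transfer function: H(jω) = jωL/(R + jωL).
Step 3 — Numerator jωL = j·3.782; denominator R + jωL = 4720 + j3.782.
Step 4 — H = 6.42e-07 + j0.0008013.
Step 5 — Magnitude: |H| = 0.0008013 (-61.9 dB); phase: φ = 90.0°.

|H| = 0.0008013 (-61.9 dB), φ = 90.0°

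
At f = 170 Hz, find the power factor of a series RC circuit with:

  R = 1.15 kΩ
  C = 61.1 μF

Step 1 — Angular frequency: ω = 2π·f = 2π·170 = 1068 rad/s.
Step 2 — Component impedances:
  R: Z = R = 1150 Ω
  C: Z = 1/(jωC) = -j/(ω·C) = 0 - j15.32 Ω
Step 3 — Series combination: Z_total = R + C = 1150 - j15.32 Ω = 1150∠-0.8° Ω.
Step 4 — Power factor: PF = cos(φ) = Re(Z)/|Z| = 1150/1150.1 = 0.9999.
Step 5 — Type: Im(Z) = -15.32 ⇒ leading (phase φ = -0.8°).

PF = 0.9999 (leading, φ = -0.8°)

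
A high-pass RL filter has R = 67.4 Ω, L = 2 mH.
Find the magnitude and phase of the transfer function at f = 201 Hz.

Step 1 — Angular frequency: ω = 2π·201 = 1263 rad/s.
Step 2 — Transfer function: H(jω) = jωL/(R + jωL).
Step 3 — Numerator jωL = j·2.526; denominator R + jωL = 67.4 + j2.526.
Step 4 — H = 0.001402 + j0.03742.
Step 5 — Magnitude: |H| = 0.03745 (-28.5 dB); phase: φ = 87.9°.

|H| = 0.03745 (-28.5 dB), φ = 87.9°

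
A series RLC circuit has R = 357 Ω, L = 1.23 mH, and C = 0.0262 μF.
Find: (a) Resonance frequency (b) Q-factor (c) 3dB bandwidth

Step 1 — Resonance: ω₀ = 1/√(LC) = 1/√(0.00123·2.62e-08) = 1.762e+05 rad/s.
Step 2 — f₀ = ω₀/(2π) = 2.804e+04 Hz.
Step 3 — Series Q: Q = ω₀L/R = 1.762e+05·0.00123/357 = 0.6069.
Step 4 — Bandwidth: Δω = ω₀/Q = 2.902e+05 rad/s; BW = Δω/(2π) = 4.619e+04 Hz.

(a) f₀ = 2.804e+04 Hz  (b) Q = 0.6069  (c) BW = 4.619e+04 Hz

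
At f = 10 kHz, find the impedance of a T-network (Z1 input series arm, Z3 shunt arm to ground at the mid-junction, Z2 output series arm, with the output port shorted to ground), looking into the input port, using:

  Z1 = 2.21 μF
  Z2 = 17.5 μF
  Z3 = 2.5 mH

Step 1 — Angular frequency: ω = 2π·f = 2π·1e+04 = 6.283e+04 rad/s.
Step 2 — Component impedances:
  Z1: Z = 1/(jωC) = -j/(ω·C) = 0 - j7.202 Ω
  Z2: Z = 1/(jωC) = -j/(ω·C) = 0 - j0.9095 Ω
  Z3: Z = jωL = j·6.283e+04·0.0025 = 0 + j157.1 Ω
Step 3 — With the output port shorted to ground, the output series arm Z2 runs from the junction to ground; the shunt arm Z3 also runs from the junction to ground. They appear in parallel: Z3 || Z2 = 0 - j0.9148 Ω.
Step 4 — Series with input arm Z1: Z_in = Z1 + (Z3 || Z2) = 0 - j8.116 Ω = 8.116∠-90.0° Ω.

Z = 0 - j8.116 Ω = 8.116∠-90.0° Ω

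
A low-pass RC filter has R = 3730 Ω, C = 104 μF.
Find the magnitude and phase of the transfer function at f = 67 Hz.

Step 1 — Angular frequency: ω = 2π·67 = 421 rad/s.
Step 2 — Transfer function: H(jω) = 1/(1 + jωRC).
Step 3 — Denominator: 1 + jωRC = 1 + j·421·3730·0.000104 = 1 + j163.3.
Step 4 — H = 3.75e-05 - j0.006123.
Step 5 — Magnitude: |H| = 0.006123 (-44.3 dB); phase: φ = -89.6°.

|H| = 0.006123 (-44.3 dB), φ = -89.6°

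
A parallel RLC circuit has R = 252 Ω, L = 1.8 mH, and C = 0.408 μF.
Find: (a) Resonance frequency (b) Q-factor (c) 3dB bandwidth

Step 1 — Resonance: ω₀ = 1/√(LC) = 1/√(0.0018·4.08e-07) = 3.69e+04 rad/s.
Step 2 — f₀ = ω₀/(2π) = 5873 Hz.
Step 3 — Parallel Q: Q = R/(ω₀L) = 252/(3.69e+04·0.0018) = 3.794.
Step 4 — Bandwidth: Δω = ω₀/Q = 9726 rad/s; BW = Δω/(2π) = 1548 Hz.

(a) f₀ = 5873 Hz  (b) Q = 3.794  (c) BW = 1548 Hz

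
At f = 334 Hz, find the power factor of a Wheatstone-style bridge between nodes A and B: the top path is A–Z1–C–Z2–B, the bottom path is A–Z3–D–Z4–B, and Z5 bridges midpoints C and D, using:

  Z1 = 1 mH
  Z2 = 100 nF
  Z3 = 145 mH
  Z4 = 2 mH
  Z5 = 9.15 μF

Step 1 — Angular frequency: ω = 2π·f = 2π·334 = 2099 rad/s.
Step 2 — Component impedances:
  Z1: Z = jωL = j·2099·0.001 = 0 + j2.099 Ω
  Z2: Z = 1/(jωC) = -j/(ω·C) = 0 - j4765 Ω
  Z3: Z = jωL = j·2099·0.145 = 0 + j304.3 Ω
  Z4: Z = jωL = j·2099·0.002 = 0 + j4.197 Ω
  Z5: Z = 1/(jωC) = -j/(ω·C) = 0 - j52.08 Ω
Step 3 — Bridge requires nodal analysis (the Z5 bridge couples midpoints C and D, so the two paths cannot be reduced to a simple series/parallel combination). Setting node B to ground and injecting 1 A at node A, the 3-node admittance system at A, C, D solves to V_A = Z_AB = 0 - j54.9 Ω = 54.9∠-90.0° Ω.
Step 4 — Power factor: PF = cos(φ) = Re(Z)/|Z| = -0/54.9 = -0.
Step 5 — Type: Im(Z) = -54.9 ⇒ leading (phase φ = -90.0°).

PF = -0 (leading, φ = -90.0°)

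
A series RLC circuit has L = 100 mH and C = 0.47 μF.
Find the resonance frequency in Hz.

Step 1 — Resonance condition Im(Z)=0 gives ω₀ = 1/√(LC).
Step 2 — ω₀ = 1/√(0.1·4.7e-07) = 4613 rad/s.
Step 3 — f₀ = ω₀/(2π) = 734.1 Hz.

f₀ = 734.1 Hz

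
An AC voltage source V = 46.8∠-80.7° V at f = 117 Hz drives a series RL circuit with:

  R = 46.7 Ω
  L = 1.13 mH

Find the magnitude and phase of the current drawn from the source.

Step 1 — Angular frequency: ω = 2π·f = 2π·117 = 735.1 rad/s.
Step 2 — Component impedances:
  R: Z = R = 46.7 Ω
  L: Z = jωL = j·735.1·0.00113 = 0 + j0.8307 Ω
Step 3 — Series combination: Z_total = R + L = 46.7 + j0.8307 Ω = 46.71∠1.0° Ω.
Step 4 — Source phasor: V = 46.8∠-80.7° V = 7.563 - j46.18 V.
Step 5 — Ohm's law: I = V / Z_total = (7.563 - j46.18) / (46.7 + j0.8307) = 0.1443 - j0.9915 A.
Step 6 — Convert to polar: |I| = 1.002 A, ∠I = -81.7°.

I = 1.002∠-81.7° A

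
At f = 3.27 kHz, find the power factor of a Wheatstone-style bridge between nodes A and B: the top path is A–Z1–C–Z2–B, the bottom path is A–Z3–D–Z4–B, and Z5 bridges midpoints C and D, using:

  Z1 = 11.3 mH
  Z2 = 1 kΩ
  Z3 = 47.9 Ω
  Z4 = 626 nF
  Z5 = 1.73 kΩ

Step 1 — Angular frequency: ω = 2π·f = 2π·3270 = 2.055e+04 rad/s.
Step 2 — Component impedances:
  Z1: Z = jωL = j·2.055e+04·0.0113 = 0 + j232.2 Ω
  Z2: Z = R = 1000 Ω
  Z3: Z = R = 47.9 Ω
  Z4: Z = 1/(jωC) = -j/(ω·C) = 0 - j77.75 Ω
  Z5: Z = R = 1730 Ω
Step 3 — Bridge requires nodal analysis (the Z5 bridge couples midpoints C and D, so the two paths cannot be reduced to a simple series/parallel combination). Setting node B to ground and injecting 1 A at node A, the 3-node admittance system at A, C, D solves to V_A = Z_AB = 52.03 - j71.14 Ω = 88.14∠-53.8° Ω.
Step 4 — Power factor: PF = cos(φ) = Re(Z)/|Z| = 52.03/88.14 = 0.5903.
Step 5 — Type: Im(Z) = -71.14 ⇒ leading (phase φ = -53.8°).

PF = 0.5903 (leading, φ = -53.8°)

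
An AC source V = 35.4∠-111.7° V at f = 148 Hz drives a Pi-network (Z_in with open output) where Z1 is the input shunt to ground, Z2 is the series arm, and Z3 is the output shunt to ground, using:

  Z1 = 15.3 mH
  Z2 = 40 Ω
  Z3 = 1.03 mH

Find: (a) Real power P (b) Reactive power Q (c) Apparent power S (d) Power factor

Step 1 — Angular frequency: ω = 2π·f = 2π·148 = 929.9 rad/s.
Step 2 — Component impedances:
  Z1: Z = jωL = j·929.9·0.0153 = 0 + j14.23 Ω
  Z2: Z = R = 40 Ω
  Z3: Z = jωL = j·929.9·0.00103 = 0 + j0.9578 Ω
Step 3 — With open output, the series arm Z2 and the output shunt Z3 appear in series to ground: Z2 + Z3 = 40 + j0.9578 Ω.
Step 4 — Parallel with input shunt Z1: Z_in = Z1 || (Z2 + Z3) = 4.423 + j12.55 Ω = 13.31∠70.6° Ω.
Step 5 — Source phasor: V = 35.4∠-111.7° V = -13.09 - j32.89 V.
Step 6 — Current: I = V / Z = -2.659 + j0.106 A = 2.661∠177.7° A.
Step 7 — Complex power: S = V·I* = 31.31 + j88.83 VA.
Step 8 — Real power: P = Re(S) = 31.31 W.
Step 9 — Reactive power: Q = Im(S) = 88.83 VAR.
Step 10 — Apparent power: |S| = 94.19 VA.
Step 11 — Power factor: PF = P/|S| = 0.3324 (lagging).

(a) P = 31.31 W  (b) Q = 88.83 VAR  (c) S = 94.19 VA  (d) PF = 0.3324 (lagging)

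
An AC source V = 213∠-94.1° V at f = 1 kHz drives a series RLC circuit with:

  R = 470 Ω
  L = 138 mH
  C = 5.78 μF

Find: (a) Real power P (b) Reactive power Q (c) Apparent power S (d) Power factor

Step 1 — Angular frequency: ω = 2π·f = 2π·1000 = 6283 rad/s.
Step 2 — Component impedances:
  R: Z = R = 470 Ω
  L: Z = jωL = j·6283·0.138 = 0 + j867.1 Ω
  C: Z = 1/(jωC) = -j/(ω·C) = 0 - j27.54 Ω
Step 3 — Series combination: Z_total = R + L + C = 470 + j839.5 Ω = 962.2∠60.8° Ω.
Step 4 — Source phasor: V = 213∠-94.1° V = -15.23 - j212.5 V.
Step 5 — Current: I = V / Z = -0.2004 - j0.09405 A = 0.2214∠-154.9° A.
Step 6 — Complex power: S = V·I* = 23.03 + j41.14 VA.
Step 7 — Real power: P = Re(S) = 23.03 W.
Step 8 — Reactive power: Q = Im(S) = 41.14 VAR.
Step 9 — Apparent power: |S| = 47.15 VA.
Step 10 — Power factor: PF = P/|S| = 0.4885 (lagging).

(a) P = 23.03 W  (b) Q = 41.14 VAR  (c) S = 47.15 VA  (d) PF = 0.4885 (lagging)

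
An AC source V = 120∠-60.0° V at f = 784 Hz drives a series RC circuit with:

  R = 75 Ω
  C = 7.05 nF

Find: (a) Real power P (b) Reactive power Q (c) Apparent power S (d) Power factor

Step 1 — Angular frequency: ω = 2π·f = 2π·784 = 4926 rad/s.
Step 2 — Component impedances:
  R: Z = R = 75 Ω
  C: Z = 1/(jωC) = -j/(ω·C) = 0 - j2.879e+04 Ω
Step 3 — Series combination: Z_total = R + C = 75 - j2.879e+04 Ω = 2.879e+04∠-89.9° Ω.
Step 4 — Source phasor: V = 120∠-60.0° V = 60 - j103.9 V.
Step 5 — Current: I = V / Z = 0.003614 + j0.002074 A = 0.004167∠29.9° A.
Step 6 — Complex power: S = V·I* = 0.001303 - j0.5001 VA.
Step 7 — Real power: P = Re(S) = 0.001303 W.
Step 8 — Reactive power: Q = Im(S) = -0.5001 VAR.
Step 9 — Apparent power: |S| = 0.5001 VA.
Step 10 — Power factor: PF = P/|S| = 0.002605 (leading).

(a) P = 0.001303 W  (b) Q = -0.5001 VAR  (c) S = 0.5001 VA  (d) PF = 0.002605 (leading)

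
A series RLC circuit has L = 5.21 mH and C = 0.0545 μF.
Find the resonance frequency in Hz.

Step 1 — Resonance condition Im(Z)=0 gives ω₀ = 1/√(LC).
Step 2 — ω₀ = 1/√(0.00521·5.45e-08) = 5.934e+04 rad/s.
Step 3 — f₀ = ω₀/(2π) = 9445 Hz.

f₀ = 9445 Hz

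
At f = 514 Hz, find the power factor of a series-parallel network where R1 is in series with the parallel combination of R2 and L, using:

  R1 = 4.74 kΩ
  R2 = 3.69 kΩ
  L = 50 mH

Step 1 — Angular frequency: ω = 2π·f = 2π·514 = 3230 rad/s.
Step 2 — Component impedances:
  R1: Z = R = 4740 Ω
  R2: Z = R = 3690 Ω
  L: Z = jωL = j·3230·0.05 = 0 + j161.5 Ω
Step 3 — Parallel branch: R2 || L = 1/(1/R2 + 1/L) = 7.053 + j161.2 Ω.
Step 4 — Series with R1: Z_total = R1 + (R2 || L) = 4747 + j161.2 Ω = 4750∠1.9° Ω.
Step 5 — Power factor: PF = cos(φ) = Re(Z)/|Z| = 4747/4750 = 0.9994.
Step 6 — Type: Im(Z) = 161.2 ⇒ lagging (phase φ = 1.9°).

PF = 0.9994 (lagging, φ = 1.9°)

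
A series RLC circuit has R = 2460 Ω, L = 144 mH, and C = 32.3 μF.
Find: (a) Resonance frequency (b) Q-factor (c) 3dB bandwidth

Step 1 — Resonance: ω₀ = 1/√(LC) = 1/√(0.144·3.23e-05) = 463.7 rad/s.
Step 2 — f₀ = ω₀/(2π) = 73.8 Hz.
Step 3 — Series Q: Q = ω₀L/R = 463.7·0.144/2460 = 0.02714.
Step 4 — Bandwidth: Δω = ω₀/Q = 1.708e+04 rad/s; BW = Δω/(2π) = 2719 Hz.

(a) f₀ = 73.8 Hz  (b) Q = 0.02714  (c) BW = 2719 Hz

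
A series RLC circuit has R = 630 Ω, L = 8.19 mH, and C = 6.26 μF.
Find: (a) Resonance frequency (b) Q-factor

Step 1 — Resonance condition Im(Z)=0 gives ω₀ = 1/√(LC).
Step 2 — ω₀ = 1/√(0.00819·6.26e-06) = 4416 rad/s.
Step 3 — f₀ = ω₀/(2π) = 702.9 Hz.
Step 4 — Series Q: Q = ω₀L/R = 4416·0.00819/630 = 0.05741.

(a) f₀ = 702.9 Hz  (b) Q = 0.05741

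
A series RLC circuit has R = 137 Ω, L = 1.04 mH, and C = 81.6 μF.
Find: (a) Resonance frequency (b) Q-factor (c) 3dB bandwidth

Step 1 — Resonance: ω₀ = 1/√(LC) = 1/√(0.00104·8.16e-05) = 3433 rad/s.
Step 2 — f₀ = ω₀/(2π) = 546.3 Hz.
Step 3 — Series Q: Q = ω₀L/R = 3433·0.00104/137 = 0.02606.
Step 4 — Bandwidth: Δω = ω₀/Q = 1.317e+05 rad/s; BW = Δω/(2π) = 2.097e+04 Hz.

(a) f₀ = 546.3 Hz  (b) Q = 0.02606  (c) BW = 2.097e+04 Hz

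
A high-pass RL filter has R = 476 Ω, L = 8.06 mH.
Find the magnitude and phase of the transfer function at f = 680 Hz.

Step 1 — Angular frequency: ω = 2π·680 = 4273 rad/s.
Step 2 — Transfer function: H(jω) = jωL/(R + jωL).
Step 3 — Numerator jωL = j·34.44; denominator R + jωL = 476 + j34.44.
Step 4 — H = 0.005207 + j0.07197.
Step 5 — Magnitude: |H| = 0.07216 (-22.8 dB); phase: φ = 85.9°.

|H| = 0.07216 (-22.8 dB), φ = 85.9°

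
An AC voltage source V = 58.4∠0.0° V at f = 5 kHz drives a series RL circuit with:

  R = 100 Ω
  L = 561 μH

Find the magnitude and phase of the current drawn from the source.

Step 1 — Angular frequency: ω = 2π·f = 2π·5000 = 3.142e+04 rad/s.
Step 2 — Component impedances:
  R: Z = R = 100 Ω
  L: Z = jωL = j·3.142e+04·0.000561 = 0 + j17.62 Ω
Step 3 — Series combination: Z_total = R + L = 100 + j17.62 Ω = 101.5∠10.0° Ω.
Step 4 — Source phasor: V = 58.4∠0.0° V = 58.4 V.
Step 5 — Ohm's law: I = V / Z_total = (58.4) / (100 + j17.62) = 0.5664 - j0.09983 A.
Step 6 — Convert to polar: |I| = 0.5751 A, ∠I = -10.0°.

I = 0.5751∠-10.0° A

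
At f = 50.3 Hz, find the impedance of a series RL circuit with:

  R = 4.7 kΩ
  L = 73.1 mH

Step 1 — Angular frequency: ω = 2π·f = 2π·50.3 = 316 rad/s.
Step 2 — Component impedances:
  R: Z = R = 4700 Ω
  L: Z = jωL = j·316·0.0731 = 0 + j23.1 Ω
Step 3 — Series combination: Z_total = R + L = 4700 + j23.1 Ω = 4700∠0.3° Ω.

Z = 4700 + j23.1 Ω = 4700∠0.3° Ω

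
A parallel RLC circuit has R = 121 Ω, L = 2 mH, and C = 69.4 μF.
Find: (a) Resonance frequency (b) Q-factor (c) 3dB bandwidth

Step 1 — Resonance: ω₀ = 1/√(LC) = 1/√(0.002·6.94e-05) = 2684 rad/s.
Step 2 — f₀ = ω₀/(2π) = 427.2 Hz.
Step 3 — Parallel Q: Q = R/(ω₀L) = 121/(2684·0.002) = 22.54.
Step 4 — Bandwidth: Δω = ω₀/Q = 119.1 rad/s; BW = Δω/(2π) = 18.95 Hz.

(a) f₀ = 427.2 Hz  (b) Q = 22.54  (c) BW = 18.95 Hz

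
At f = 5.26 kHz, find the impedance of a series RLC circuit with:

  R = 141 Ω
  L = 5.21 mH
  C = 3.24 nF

Step 1 — Angular frequency: ω = 2π·f = 2π·5260 = 3.305e+04 rad/s.
Step 2 — Component impedances:
  R: Z = R = 141 Ω
  L: Z = jωL = j·3.305e+04·0.00521 = 0 + j172.2 Ω
  C: Z = 1/(jωC) = -j/(ω·C) = 0 - j9339 Ω
Step 3 — Series combination: Z_total = R + L + C = 141 - j9167 Ω = 9168∠-89.1° Ω.

Z = 141 - j9167 Ω = 9168∠-89.1° Ω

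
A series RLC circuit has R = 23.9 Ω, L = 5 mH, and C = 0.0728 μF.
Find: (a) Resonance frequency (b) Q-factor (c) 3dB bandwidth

Step 1 — Resonance: ω₀ = 1/√(LC) = 1/√(0.005·7.28e-08) = 5.241e+04 rad/s.
Step 2 — f₀ = ω₀/(2π) = 8342 Hz.
Step 3 — Series Q: Q = ω₀L/R = 5.241e+04·0.005/23.9 = 10.97.
Step 4 — Bandwidth: Δω = ω₀/Q = 4780 rad/s; BW = Δω/(2π) = 760.8 Hz.

(a) f₀ = 8342 Hz  (b) Q = 10.97  (c) BW = 760.8 Hz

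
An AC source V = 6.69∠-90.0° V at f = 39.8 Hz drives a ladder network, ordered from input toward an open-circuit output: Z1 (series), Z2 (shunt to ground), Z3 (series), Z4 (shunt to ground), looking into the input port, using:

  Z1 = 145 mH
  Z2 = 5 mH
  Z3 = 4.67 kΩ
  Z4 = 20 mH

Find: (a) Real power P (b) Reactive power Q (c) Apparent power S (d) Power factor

Step 1 — Angular frequency: ω = 2π·f = 2π·39.8 = 250.1 rad/s.
Step 2 — Component impedances:
  Z1: Z = jωL = j·250.1·0.145 = 0 + j36.26 Ω
  Z2: Z = jωL = j·250.1·0.005 = 0 + j1.25 Ω
  Z3: Z = R = 4670 Ω
  Z4: Z = jωL = j·250.1·0.02 = 0 + j5.001 Ω
Step 3 — Ladder network (open output): work backward from the far end, alternating series and parallel combinations. Z_in = 0.0003348 + j37.51 Ω = 37.51∠90.0° Ω.
Step 4 — Source phasor: V = 6.69∠-90.0° V = 0 - j6.69 V.
Step 5 — Current: I = V / Z = -0.1783 - j1.592e-06 A = 0.1783∠-180.0° A.
Step 6 — Complex power: S = V·I* = 1.065e-05 + j1.193 VA.
Step 7 — Real power: P = Re(S) = 1.065e-05 W.
Step 8 — Reactive power: Q = Im(S) = 1.193 VAR.
Step 9 — Apparent power: |S| = 1.193 VA.
Step 10 — Power factor: PF = P/|S| = 8.925e-06 (lagging).

(a) P = 1.065e-05 W  (b) Q = 1.193 VAR  (c) S = 1.193 VA  (d) PF = 8.925e-06 (lagging)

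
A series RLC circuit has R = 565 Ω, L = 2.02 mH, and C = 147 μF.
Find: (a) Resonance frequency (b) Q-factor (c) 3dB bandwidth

Step 1 — Resonance: ω₀ = 1/√(LC) = 1/√(0.00202·0.000147) = 1835 rad/s.
Step 2 — f₀ = ω₀/(2π) = 292.1 Hz.
Step 3 — Series Q: Q = ω₀L/R = 1835·0.00202/565 = 0.006561.
Step 4 — Bandwidth: Δω = ω₀/Q = 2.797e+05 rad/s; BW = Δω/(2π) = 4.452e+04 Hz.

(a) f₀ = 292.1 Hz  (b) Q = 0.006561  (c) BW = 4.452e+04 Hz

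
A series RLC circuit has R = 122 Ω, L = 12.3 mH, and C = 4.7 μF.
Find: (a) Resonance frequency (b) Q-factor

Step 1 — Resonance condition Im(Z)=0 gives ω₀ = 1/√(LC).
Step 2 — ω₀ = 1/√(0.0123·4.7e-06) = 4159 rad/s.
Step 3 — f₀ = ω₀/(2π) = 661.9 Hz.
Step 4 — Series Q: Q = ω₀L/R = 4159·0.0123/122 = 0.4193.

(a) f₀ = 661.9 Hz  (b) Q = 0.4193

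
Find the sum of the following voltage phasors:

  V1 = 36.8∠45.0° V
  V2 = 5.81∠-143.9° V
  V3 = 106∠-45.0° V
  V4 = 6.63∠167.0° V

Step 1 — Convert each phasor to rectangular form:
  V1 = 36.8·(cos(45.0°) + j·sin(45.0°)) = 26.02 + j26.02 V
  V2 = 5.81·(cos(-143.9°) + j·sin(-143.9°)) = -4.694 - j3.423 V
  V3 = 106·(cos(-45.0°) + j·sin(-45.0°)) = 74.95 - j74.95 V
  V4 = 6.63·(cos(167.0°) + j·sin(167.0°)) = -6.46 + j1.491 V
Step 2 — Sum components: V_total = 89.82 - j50.86 V.
Step 3 — Convert to polar: |V_total| = 103.2 V, ∠V_total = -29.5°.

V_total = 103.2∠-29.5° V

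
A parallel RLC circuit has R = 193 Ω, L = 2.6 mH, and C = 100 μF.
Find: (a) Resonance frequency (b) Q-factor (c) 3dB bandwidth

Step 1 — Resonance: ω₀ = 1/√(LC) = 1/√(0.0026·0.0001) = 1961 rad/s.
Step 2 — f₀ = ω₀/(2π) = 312.1 Hz.
Step 3 — Parallel Q: Q = R/(ω₀L) = 193/(1961·0.0026) = 37.85.
Step 4 — Bandwidth: Δω = ω₀/Q = 51.81 rad/s; BW = Δω/(2π) = 8.246 Hz.

(a) f₀ = 312.1 Hz  (b) Q = 37.85  (c) BW = 8.246 Hz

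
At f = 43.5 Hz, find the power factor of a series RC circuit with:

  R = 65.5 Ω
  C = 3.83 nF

Step 1 — Angular frequency: ω = 2π·f = 2π·43.5 = 273.3 rad/s.
Step 2 — Component impedances:
  R: Z = R = 65.5 Ω
  C: Z = 1/(jωC) = -j/(ω·C) = 0 - j9.553e+05 Ω
Step 3 — Series combination: Z_total = R + C = 65.5 - j9.553e+05 Ω = 9.553e+05∠-90.0° Ω.
Step 4 — Power factor: PF = cos(φ) = Re(Z)/|Z| = 65.5/9.5528e+05 = 6.857e-05.
Step 5 — Type: Im(Z) = -9.553e+05 ⇒ leading (phase φ = -90.0°).

PF = 6.857e-05 (leading, φ = -90.0°)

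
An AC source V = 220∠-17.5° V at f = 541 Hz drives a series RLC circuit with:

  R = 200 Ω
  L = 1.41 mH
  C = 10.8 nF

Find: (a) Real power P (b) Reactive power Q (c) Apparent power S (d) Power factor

Step 1 — Angular frequency: ω = 2π·f = 2π·541 = 3399 rad/s.
Step 2 — Component impedances:
  R: Z = R = 200 Ω
  L: Z = jωL = j·3399·0.00141 = 0 + j4.793 Ω
  C: Z = 1/(jωC) = -j/(ω·C) = 0 - j2.724e+04 Ω
Step 3 — Series combination: Z_total = R + L + C = 200 - j2.723e+04 Ω = 2.724e+04∠-89.6° Ω.
Step 4 — Source phasor: V = 220∠-17.5° V = 209.8 - j66.16 V.
Step 5 — Current: I = V / Z = 0.002486 + j0.007686 A = 0.008078∠72.1° A.
Step 6 — Complex power: S = V·I* = 0.01305 - j1.777 VA.
Step 7 — Real power: P = Re(S) = 0.01305 W.
Step 8 — Reactive power: Q = Im(S) = -1.777 VAR.
Step 9 — Apparent power: |S| = 1.777 VA.
Step 10 — Power factor: PF = P/|S| = 0.007343 (leading).

(a) P = 0.01305 W  (b) Q = -1.777 VAR  (c) S = 1.777 VA  (d) PF = 0.007343 (leading)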